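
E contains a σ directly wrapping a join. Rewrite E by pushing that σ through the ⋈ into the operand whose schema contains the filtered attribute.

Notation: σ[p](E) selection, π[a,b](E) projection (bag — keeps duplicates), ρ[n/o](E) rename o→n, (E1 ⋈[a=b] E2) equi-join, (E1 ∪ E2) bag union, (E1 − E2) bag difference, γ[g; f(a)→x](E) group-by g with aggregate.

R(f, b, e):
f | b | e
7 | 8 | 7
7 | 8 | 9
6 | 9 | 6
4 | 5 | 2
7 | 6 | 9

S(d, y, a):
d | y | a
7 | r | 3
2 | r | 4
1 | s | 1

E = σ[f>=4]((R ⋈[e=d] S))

σ filters on f, owned by the left side.
E' = (σ[f>=4](R) ⋈[e=d] S)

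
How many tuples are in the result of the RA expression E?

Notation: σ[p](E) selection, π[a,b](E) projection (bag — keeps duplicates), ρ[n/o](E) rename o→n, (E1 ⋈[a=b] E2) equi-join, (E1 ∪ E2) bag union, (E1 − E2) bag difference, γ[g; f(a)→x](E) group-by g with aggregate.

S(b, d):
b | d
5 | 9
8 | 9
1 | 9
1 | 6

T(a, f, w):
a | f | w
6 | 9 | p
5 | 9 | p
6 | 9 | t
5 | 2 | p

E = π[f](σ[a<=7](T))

Per-node cardinality:
  T → 4
  σ[a<=7](T) → 4
  π[f](σ[a<=7](T)) → 4

|E| = 4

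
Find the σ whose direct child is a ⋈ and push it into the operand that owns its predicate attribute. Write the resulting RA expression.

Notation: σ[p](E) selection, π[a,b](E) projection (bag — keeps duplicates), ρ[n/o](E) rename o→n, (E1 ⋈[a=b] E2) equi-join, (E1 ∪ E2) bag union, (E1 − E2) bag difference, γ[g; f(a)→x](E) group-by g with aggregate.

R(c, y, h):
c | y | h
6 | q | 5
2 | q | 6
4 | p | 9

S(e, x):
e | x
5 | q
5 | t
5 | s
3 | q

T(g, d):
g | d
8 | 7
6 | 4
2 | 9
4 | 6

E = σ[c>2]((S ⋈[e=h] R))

σ filters on c, owned by the right side.
E' = (S ⋈[e=h] σ[c>2](R))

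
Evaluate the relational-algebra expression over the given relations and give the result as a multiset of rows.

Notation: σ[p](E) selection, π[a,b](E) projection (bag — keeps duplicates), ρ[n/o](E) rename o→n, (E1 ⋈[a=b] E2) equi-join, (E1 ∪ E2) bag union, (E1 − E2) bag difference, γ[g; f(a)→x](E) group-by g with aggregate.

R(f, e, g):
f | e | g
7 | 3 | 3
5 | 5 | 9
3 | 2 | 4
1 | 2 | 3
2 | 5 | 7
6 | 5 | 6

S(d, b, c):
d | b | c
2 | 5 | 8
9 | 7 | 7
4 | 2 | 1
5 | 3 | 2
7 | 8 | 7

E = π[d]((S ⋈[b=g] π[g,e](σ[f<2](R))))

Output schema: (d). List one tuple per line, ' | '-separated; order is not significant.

Row counts bottom-up:
  S → 5
  R → 6
  σ[f<2](R) → 1
  π[g,e](σ[f<2](R)) → 1
  (S ⋈[b=g] π[g,e](σ[f<2](R))) → 1
  π[d]((S ⋈[b=g] π[g,e](σ[f<2](R)))) → 1

== RESULT ==
d
5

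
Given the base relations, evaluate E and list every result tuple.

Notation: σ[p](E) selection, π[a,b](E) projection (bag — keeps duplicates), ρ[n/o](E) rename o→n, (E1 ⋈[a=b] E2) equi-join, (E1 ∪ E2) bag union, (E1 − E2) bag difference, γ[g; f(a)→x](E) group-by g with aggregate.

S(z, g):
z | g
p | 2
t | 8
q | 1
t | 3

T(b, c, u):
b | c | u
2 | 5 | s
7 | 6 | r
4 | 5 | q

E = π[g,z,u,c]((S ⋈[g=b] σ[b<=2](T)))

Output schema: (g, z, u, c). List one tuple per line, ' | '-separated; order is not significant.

Per-node cardinality:
  S → 4
  T → 3
  σ[b<=2](T) → 1
  (S ⋈[g=b] σ[b<=2](T)) → 1
  π[g,z,u,c]((S ⋈[g=b] σ[b<=2](T))) → 1

== RESULT ==
g | z | u | c
2 | p | s | 5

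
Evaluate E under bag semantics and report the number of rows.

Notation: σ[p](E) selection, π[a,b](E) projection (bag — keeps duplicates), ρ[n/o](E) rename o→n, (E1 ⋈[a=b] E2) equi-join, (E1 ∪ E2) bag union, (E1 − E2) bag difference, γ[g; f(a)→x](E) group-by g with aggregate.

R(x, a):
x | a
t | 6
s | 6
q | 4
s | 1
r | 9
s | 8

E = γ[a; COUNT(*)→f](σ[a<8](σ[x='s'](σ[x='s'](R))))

Stepwise |·|:
  R → 6
  σ[x='s'](R) → 3
  σ[x='s'](σ[x='s'](R)) → 3
  σ[a<8](σ[x='s'](σ[x='s'](R))) → 2
  γ[a; COUNT(*)→f](σ[a<8](σ[x='s'](σ[x='s'](R)))) → 2

|E| = 2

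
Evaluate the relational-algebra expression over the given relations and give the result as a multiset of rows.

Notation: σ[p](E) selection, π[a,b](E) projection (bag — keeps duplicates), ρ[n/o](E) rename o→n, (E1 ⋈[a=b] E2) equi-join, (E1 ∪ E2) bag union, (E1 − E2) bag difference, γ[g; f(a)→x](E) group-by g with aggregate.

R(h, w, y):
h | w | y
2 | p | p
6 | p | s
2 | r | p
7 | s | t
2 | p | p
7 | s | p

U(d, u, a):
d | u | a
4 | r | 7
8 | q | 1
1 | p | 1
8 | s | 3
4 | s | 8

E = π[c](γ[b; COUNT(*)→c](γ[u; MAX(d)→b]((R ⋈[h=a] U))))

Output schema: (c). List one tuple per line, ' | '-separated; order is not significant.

Row counts bottom-up:
  R → 6
  U → 5
  (R ⋈[h=a] U) → 2
  γ[u; MAX(d)→b]((R ⋈[h=a] U)) → 1
  γ[b; COUNT(*)→c](γ[u; MAX(d)→b]((R ⋈[h=a] U))) → 1
  π[c](γ[b; COUNT(*)→c](γ[u; MAX(d)→b]((R ⋈[h=a] U)))) → 1

== RESULT ==
c
1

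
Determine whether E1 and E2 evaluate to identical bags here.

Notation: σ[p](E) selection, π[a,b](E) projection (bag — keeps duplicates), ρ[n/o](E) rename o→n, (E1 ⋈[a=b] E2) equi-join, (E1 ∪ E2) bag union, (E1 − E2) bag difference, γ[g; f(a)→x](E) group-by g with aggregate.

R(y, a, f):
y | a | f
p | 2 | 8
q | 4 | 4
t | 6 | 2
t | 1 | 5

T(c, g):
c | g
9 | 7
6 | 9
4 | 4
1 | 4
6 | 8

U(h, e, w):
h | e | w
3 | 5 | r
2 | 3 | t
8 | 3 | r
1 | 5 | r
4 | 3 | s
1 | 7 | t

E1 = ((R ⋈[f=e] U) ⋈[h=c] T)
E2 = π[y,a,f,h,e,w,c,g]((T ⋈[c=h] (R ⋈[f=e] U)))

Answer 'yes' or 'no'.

E1 subexpression sizes:
  R → 4
  U → 6
  (R ⋈[f=e] U) → 2
  T → 5
  ((R ⋈[f=e] U) ⋈[h=c] T) → 1
E2 subexpression sizes:
  T → 5
  R → 4
  U → 6
  (R ⋈[f=e] U) → 2
  (T ⋈[c=h] (R ⋈[f=e] U)) → 1
  π[y,a,f,h,e,w,c,g]((T ⋈[c=h] (R ⋈[f=e] U))) → 1

E1 and E2 produce the same multiset:
y | a | f | h | e | w | c | g
t | 1 | 5 | 1 | 5 | r | 1 | 4

yes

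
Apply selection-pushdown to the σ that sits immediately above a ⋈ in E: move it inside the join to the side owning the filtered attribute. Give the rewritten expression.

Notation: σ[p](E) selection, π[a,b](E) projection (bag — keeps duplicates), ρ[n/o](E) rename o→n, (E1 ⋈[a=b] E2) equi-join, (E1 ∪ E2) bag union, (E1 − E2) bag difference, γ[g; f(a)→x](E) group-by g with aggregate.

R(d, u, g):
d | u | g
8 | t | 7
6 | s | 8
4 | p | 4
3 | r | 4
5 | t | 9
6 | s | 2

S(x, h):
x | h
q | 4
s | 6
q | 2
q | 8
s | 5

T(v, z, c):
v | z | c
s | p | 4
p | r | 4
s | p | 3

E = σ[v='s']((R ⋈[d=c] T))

σ filters on v, owned by the right side.
E' = (R ⋈[d=c] σ[v='s'](T))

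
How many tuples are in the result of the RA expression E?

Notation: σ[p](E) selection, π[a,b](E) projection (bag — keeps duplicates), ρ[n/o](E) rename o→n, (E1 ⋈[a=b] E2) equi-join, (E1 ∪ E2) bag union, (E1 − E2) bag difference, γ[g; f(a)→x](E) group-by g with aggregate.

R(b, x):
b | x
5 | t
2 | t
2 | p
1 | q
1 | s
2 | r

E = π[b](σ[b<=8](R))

Stepwise |·|:
  R → 6
  σ[b<=8](R) → 6
  π[b](σ[b<=8](R)) → 6

|E| = 6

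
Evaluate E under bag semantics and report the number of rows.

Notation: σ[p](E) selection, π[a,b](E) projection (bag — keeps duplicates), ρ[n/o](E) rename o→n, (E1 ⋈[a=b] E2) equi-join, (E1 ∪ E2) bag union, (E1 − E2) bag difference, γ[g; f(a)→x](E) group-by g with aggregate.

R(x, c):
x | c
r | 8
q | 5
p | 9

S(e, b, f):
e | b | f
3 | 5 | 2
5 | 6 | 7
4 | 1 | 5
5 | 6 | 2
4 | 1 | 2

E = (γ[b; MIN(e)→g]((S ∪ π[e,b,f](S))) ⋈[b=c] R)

Row counts bottom-up:
  S → 5
  S → 5
  π[e,b,f](S) → 5
  (S ∪ π[e,b,f](S)) → 10
  γ[b; MIN(e)→g]((S ∪ π[e,b,f](S))) → 3
  R → 3
  (γ[b; MIN(e)→g]((S ∪ π[e,b,f](S))) ⋈[b=c] R) → 1

|E| = 1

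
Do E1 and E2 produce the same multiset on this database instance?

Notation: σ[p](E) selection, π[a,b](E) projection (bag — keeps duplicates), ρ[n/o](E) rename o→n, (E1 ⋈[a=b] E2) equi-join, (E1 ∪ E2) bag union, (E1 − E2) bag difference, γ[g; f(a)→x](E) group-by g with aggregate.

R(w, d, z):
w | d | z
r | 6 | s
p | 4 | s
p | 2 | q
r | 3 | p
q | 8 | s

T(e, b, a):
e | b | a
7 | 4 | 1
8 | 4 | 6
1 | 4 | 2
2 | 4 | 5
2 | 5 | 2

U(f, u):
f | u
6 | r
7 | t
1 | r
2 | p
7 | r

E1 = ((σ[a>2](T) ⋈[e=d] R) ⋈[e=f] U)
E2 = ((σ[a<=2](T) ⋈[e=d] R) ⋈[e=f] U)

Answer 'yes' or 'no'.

E1 stepwise |·|:
  T → 5
  σ[a>2](T) → 2
  R → 5
  (σ[a>2](T) ⋈[e=d] R) → 2
  U → 5
  ((σ[a>2](T) ⋈[e=d] R) ⋈[e=f] U) → 1
E2 stepwise |·|:
  T → 5
  σ[a<=2](T) → 3
  R → 5
  (σ[a<=2](T) ⋈[e=d] R) → 1
  U → 5
  ((σ[a<=2](T) ⋈[e=d] R) ⋈[e=f] U) → 1

E1 result:
e | b | a | w | d | z | f | u
2 | 4 | 5 | p | 2 | q | 2 | p
E2 result:
e | b | a | w | d | z | f | u
2 | 5 | 2 | p | 2 | q | 2 | p
Witness: (2, 5, 2, 'p', 2, 'q', 2, 'p') appears 0× in E1 but 1× in E2.

no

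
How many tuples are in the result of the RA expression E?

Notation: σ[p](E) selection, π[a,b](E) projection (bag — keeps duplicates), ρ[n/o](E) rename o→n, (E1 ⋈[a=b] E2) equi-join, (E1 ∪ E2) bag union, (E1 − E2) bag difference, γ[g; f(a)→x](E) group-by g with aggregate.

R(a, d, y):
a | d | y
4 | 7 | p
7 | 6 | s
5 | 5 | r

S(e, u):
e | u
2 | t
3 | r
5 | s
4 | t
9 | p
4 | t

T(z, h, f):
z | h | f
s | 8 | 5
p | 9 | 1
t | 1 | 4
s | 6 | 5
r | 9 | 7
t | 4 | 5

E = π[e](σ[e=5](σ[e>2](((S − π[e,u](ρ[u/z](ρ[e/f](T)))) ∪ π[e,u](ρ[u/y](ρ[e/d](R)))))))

Per-node cardinality:
  S → 6
  T → 6
  ρ[e/f](T) → 6
  ρ[u/z](ρ[e/f](T)) → 6
  π[e,u](ρ[u/z](ρ[e/f](T))) → 6
  (S − π[e,u](ρ[u/z](ρ[e/f](T)))) → 4
  R → 3
  ρ[e/d](R) → 3
  ρ[u/y](ρ[e/d](R)) → 3
  π[e,u](ρ[u/y](ρ[e/d](R))) → 3
  ((S − π[e,u](ρ[u/z](ρ[e/f](T)))) ∪ π[e,u](ρ[u/y](ρ[e/d](R)))) → 7
  σ[e>2](((S − π[e,u](ρ[u/z](ρ[e/f](T)))) ∪ π[e,u](ρ[u/y](ρ[e/d](R))))) → 6
  σ[e=5](σ[e>2](((S − π[e,u](ρ[u/z](ρ[e/f](T)))) ∪ π[e,u](ρ[u/y](ρ[e/d](R)))))) → 1
  π[e](σ[e=5](σ[e>2](((S − π[e,u](ρ[u/z](ρ[e/f](T)))) ∪ π[e,u](ρ[u/y](ρ[e/d](R))))))) → 1

|E| = 1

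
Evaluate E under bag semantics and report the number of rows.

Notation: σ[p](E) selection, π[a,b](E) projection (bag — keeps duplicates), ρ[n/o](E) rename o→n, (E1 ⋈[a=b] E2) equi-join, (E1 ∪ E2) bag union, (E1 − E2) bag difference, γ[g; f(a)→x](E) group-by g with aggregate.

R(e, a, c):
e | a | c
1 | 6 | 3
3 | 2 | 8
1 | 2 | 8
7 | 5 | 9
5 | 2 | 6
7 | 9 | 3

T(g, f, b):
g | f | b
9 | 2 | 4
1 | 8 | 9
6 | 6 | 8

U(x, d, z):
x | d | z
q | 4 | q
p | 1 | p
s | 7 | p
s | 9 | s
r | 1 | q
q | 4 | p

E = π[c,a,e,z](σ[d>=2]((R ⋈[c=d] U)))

Stepwise |·|:
  R → 6
  U → 6
  (R ⋈[c=d] U) → 1
  σ[d>=2]((R ⋈[c=d] U)) → 1
  π[c,a,e,z](σ[d>=2]((R ⋈[c=d] U))) → 1

|E| = 1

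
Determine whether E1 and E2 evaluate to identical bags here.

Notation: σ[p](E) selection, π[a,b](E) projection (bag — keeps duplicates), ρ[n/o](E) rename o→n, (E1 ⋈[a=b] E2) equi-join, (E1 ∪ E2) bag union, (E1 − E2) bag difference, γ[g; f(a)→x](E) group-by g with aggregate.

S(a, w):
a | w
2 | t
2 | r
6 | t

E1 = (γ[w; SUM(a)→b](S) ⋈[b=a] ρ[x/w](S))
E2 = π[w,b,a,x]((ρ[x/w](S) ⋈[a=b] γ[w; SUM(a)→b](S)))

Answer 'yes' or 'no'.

E1 row counts bottom-up:
  S → 3
  γ[w; SUM(a)→b](S) → 2
  S → 3
  ρ[x/w](S) → 3
  (γ[w; SUM(a)→b](S) ⋈[b=a] ρ[x/w](S)) → 2
E2 row counts bottom-up:
  S → 3
  ρ[x/w](S) → 3
  S → 3
  γ[w; SUM(a)→b](S) → 2
  (ρ[x/w](S) ⋈[a=b] γ[w; SUM(a)→b](S)) → 2
  π[w,b,a,x]((ρ[x/w](S) ⋈[a=b] γ[w; SUM(a)→b](S))) → 2

E1 and E2 produce the same multiset:
w | b | a | x
r | 2 | 2 | r
r | 2 | 2 | t

yes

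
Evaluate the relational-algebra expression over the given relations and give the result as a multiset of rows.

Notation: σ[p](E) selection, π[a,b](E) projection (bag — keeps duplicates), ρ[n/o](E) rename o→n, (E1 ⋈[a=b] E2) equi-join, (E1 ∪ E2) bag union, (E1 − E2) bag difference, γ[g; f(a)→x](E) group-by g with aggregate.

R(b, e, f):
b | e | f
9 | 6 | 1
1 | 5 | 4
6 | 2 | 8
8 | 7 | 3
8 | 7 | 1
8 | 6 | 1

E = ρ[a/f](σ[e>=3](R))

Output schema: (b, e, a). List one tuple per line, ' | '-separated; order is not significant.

Stepwise |·|:
  R → 6
  σ[e>=3](R) → 5
  ρ[a/f](σ[e>=3](R)) → 5

== RESULT ==
b | e | a
1 | 5 | 4
8 | 6 | 1
8 | 7 | 1
8 | 7 | 3
9 | 6 | 1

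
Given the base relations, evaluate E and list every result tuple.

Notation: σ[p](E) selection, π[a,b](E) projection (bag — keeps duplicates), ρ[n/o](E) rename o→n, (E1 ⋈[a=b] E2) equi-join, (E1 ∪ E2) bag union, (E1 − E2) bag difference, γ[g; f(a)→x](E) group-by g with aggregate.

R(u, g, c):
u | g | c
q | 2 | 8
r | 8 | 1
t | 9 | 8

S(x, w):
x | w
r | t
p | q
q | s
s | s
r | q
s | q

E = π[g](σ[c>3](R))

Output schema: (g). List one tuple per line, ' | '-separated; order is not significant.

Subexpression sizes:
  R → 3
  σ[c>3](R) → 2
  π[g](σ[c>3](R)) → 2

== RESULT ==
g
2
9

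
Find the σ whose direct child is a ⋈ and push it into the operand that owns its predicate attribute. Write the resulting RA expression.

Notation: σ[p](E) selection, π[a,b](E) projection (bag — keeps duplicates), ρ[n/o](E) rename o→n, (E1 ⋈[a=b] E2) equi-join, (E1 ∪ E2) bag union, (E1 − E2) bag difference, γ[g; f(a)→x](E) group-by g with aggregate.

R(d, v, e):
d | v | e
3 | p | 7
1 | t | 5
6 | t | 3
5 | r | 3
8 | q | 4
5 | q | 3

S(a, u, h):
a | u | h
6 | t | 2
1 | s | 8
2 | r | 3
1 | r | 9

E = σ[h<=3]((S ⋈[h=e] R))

σ filters on h, owned by the left side.
E' = (σ[h<=3](S) ⋈[h=e] R)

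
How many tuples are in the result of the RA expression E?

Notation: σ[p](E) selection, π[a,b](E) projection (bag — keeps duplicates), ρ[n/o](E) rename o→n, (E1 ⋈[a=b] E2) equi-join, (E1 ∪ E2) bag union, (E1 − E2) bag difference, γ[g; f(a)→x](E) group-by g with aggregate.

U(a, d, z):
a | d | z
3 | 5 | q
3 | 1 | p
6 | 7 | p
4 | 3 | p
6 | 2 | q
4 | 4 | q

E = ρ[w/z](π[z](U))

Per-node cardinality:
  U → 6
  π[z](U) → 6
  ρ[w/z](π[z](U)) → 6

|E| = 6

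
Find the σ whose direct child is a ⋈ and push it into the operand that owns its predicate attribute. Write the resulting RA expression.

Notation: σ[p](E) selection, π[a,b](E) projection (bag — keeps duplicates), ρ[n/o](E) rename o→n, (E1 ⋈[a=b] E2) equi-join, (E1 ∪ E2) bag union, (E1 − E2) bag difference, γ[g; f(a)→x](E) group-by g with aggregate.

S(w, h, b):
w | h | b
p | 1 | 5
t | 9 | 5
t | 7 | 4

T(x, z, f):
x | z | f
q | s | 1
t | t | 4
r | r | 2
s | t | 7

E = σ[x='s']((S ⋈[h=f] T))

σ filters on x, owned by the right side.
E' = (S ⋈[h=f] σ[x='s'](T))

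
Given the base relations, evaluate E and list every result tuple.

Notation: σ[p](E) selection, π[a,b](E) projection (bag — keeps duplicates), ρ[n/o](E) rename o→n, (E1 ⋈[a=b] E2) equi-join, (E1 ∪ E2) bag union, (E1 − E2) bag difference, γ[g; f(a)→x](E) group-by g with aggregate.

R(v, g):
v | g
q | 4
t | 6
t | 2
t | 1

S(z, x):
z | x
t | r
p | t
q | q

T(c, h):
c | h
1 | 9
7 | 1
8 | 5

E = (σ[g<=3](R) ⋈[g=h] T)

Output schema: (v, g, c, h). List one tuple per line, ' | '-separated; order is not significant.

Row counts bottom-up:
  R → 4
  σ[g<=3](R) → 2
  T → 3
  (σ[g<=3](R) ⋈[g=h] T) → 1

== RESULT ==
v | g | c | h
t | 1 | 7 | 1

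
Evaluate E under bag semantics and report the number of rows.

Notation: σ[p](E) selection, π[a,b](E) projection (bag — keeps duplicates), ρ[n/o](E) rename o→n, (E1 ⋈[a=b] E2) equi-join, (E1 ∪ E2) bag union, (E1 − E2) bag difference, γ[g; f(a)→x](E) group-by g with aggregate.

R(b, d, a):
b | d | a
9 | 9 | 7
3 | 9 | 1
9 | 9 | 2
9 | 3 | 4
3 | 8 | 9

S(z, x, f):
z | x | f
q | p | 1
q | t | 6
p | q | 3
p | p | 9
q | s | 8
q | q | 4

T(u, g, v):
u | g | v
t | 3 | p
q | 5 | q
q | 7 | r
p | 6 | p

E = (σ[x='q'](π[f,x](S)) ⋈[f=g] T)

Per-node cardinality:
  S → 6
  π[f,x](S) → 6
  σ[x='q'](π[f,x](S)) → 2
  T → 4
  (σ[x='q'](π[f,x](S)) ⋈[f=g] T) → 1

|E| = 1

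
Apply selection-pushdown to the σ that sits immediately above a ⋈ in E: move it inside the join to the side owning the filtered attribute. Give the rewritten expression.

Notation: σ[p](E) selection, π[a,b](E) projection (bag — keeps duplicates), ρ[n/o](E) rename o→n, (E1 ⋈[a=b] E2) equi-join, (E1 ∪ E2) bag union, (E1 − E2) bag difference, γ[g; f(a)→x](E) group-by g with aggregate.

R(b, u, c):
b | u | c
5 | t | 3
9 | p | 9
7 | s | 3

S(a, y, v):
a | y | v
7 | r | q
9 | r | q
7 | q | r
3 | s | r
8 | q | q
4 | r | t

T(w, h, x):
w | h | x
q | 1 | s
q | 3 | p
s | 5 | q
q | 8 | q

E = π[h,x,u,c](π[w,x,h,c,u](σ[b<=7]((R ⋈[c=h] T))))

σ filters on b, owned by the left side.
E' = π[h,x,u,c](π[w,x,h,c,u]((σ[b<=7](R) ⋈[c=h] T)))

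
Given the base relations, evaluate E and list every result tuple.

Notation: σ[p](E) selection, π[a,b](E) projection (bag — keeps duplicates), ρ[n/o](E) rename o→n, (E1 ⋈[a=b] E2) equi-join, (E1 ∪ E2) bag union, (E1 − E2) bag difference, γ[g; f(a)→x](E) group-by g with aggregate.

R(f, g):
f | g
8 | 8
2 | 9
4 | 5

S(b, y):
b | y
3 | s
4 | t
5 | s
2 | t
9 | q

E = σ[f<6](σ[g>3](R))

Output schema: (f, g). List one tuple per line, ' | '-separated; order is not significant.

Per-node cardinality:
  R → 3
  σ[g>3](R) → 3
  σ[f<6](σ[g>3](R)) → 2

== RESULT ==
f | g
2 | 9
4 | 5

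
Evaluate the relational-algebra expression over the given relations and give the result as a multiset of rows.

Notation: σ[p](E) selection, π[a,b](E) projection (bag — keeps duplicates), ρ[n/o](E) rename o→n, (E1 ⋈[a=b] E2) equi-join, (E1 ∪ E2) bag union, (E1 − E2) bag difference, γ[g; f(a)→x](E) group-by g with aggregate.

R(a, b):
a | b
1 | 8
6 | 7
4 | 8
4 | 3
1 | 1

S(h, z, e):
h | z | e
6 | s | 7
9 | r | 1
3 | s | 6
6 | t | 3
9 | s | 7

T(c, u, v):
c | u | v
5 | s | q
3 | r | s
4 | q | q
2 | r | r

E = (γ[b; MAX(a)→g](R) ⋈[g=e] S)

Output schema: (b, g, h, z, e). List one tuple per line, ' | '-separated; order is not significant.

Row counts bottom-up:
  R → 5
  γ[b; MAX(a)→g](R) → 4
  S → 5
  (γ[b; MAX(a)→g](R) ⋈[g=e] S) → 2

== RESULT ==
b | g | h | z | e
1 | 1 | 9 | r | 1
7 | 6 | 3 | s | 6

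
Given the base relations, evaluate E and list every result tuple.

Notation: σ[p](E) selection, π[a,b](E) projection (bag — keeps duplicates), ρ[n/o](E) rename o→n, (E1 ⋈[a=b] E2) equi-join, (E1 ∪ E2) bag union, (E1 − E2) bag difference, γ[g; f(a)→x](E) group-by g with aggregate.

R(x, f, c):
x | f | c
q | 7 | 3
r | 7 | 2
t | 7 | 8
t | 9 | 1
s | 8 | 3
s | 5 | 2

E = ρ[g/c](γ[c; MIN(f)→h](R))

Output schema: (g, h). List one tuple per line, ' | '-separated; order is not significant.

Stepwise |·|:
  R → 6
  γ[c; MIN(f)→h](R) → 4
  ρ[g/c](γ[c; MIN(f)→h](R)) → 4

== RESULT ==
g | h
1 | 9
2 | 5
3 | 7
8 | 7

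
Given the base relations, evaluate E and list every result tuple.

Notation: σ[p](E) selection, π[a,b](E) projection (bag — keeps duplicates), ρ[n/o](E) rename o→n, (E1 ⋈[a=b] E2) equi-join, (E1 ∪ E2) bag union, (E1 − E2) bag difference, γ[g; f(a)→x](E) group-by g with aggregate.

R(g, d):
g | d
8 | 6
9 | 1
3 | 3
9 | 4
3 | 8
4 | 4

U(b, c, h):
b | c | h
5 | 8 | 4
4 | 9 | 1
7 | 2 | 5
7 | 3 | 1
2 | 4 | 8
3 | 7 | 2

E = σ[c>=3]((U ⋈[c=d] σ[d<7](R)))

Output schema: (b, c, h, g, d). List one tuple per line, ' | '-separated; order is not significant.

Subexpression sizes:
  U → 6
  R → 6
  σ[d<7](R) → 5
  (U ⋈[c=d] σ[d<7](R)) → 3
  σ[c>=3]((U ⋈[c=d] σ[d<7](R))) → 3

== RESULT ==
b | c | h | g | d
2 | 4 | 8 | 4 | 4
2 | 4 | 8 | 9 | 4
7 | 3 | 1 | 3 | 3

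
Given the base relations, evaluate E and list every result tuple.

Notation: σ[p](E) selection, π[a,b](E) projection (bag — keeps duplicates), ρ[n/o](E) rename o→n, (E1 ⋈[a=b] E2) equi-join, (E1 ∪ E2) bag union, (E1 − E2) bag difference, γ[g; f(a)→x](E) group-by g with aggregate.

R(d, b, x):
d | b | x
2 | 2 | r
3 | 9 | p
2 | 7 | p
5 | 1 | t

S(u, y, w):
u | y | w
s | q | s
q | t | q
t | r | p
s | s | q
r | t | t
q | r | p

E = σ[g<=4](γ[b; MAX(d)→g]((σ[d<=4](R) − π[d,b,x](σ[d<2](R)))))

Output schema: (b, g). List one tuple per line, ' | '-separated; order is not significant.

Subexpression sizes:
  R → 4
  σ[d<=4](R) → 3
  R → 4
  σ[d<2](R) → 0
  π[d,b,x](σ[d<2](R)) → 0
  (σ[d<=4](R) − π[d,b,x](σ[d<2](R))) → 3
  γ[b; MAX(d)→g]((σ[d<=4](R) − π[d,b,x](σ[d<2](R)))) → 3
  σ[g<=4](γ[b; MAX(d)→g]((σ[d<=4](R) − π[d,b,x](σ[d<2](R))))) → 3

== RESULT ==
b | g
2 | 2
7 | 2
9 | 3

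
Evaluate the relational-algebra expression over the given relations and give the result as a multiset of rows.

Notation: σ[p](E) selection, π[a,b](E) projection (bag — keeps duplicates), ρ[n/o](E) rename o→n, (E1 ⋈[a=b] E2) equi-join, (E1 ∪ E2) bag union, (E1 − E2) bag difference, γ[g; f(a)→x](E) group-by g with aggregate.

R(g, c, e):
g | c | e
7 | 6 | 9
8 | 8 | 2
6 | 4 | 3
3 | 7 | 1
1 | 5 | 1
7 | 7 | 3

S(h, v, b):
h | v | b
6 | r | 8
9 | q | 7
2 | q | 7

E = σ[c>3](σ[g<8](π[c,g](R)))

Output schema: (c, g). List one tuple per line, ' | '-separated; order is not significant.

Stepwise |·|:
  R → 6
  π[c,g](R) → 6
  σ[g<8](π[c,g](R)) → 5
  σ[c>3](σ[g<8](π[c,g](R))) → 5

== RESULT ==
c | g
4 | 6
5 | 1
6 | 7
7 | 3
7 | 7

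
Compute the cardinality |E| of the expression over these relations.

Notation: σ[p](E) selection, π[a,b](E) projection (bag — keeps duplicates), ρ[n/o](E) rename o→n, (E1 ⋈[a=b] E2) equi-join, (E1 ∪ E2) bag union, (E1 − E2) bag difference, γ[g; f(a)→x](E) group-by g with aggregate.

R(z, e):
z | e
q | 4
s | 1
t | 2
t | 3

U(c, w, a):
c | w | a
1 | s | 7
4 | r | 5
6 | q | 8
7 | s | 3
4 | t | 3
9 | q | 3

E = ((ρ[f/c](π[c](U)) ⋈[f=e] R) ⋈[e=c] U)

Stepwise |·|:
  U → 6
  π[c](U) → 6
  ρ[f/c](π[c](U)) → 6
  R → 4
  (ρ[f/c](π[c](U)) ⋈[f=e] R) → 3
  U → 6
  ((ρ[f/c](π[c](U)) ⋈[f=e] R) ⋈[e=c] U) → 5

|E| = 5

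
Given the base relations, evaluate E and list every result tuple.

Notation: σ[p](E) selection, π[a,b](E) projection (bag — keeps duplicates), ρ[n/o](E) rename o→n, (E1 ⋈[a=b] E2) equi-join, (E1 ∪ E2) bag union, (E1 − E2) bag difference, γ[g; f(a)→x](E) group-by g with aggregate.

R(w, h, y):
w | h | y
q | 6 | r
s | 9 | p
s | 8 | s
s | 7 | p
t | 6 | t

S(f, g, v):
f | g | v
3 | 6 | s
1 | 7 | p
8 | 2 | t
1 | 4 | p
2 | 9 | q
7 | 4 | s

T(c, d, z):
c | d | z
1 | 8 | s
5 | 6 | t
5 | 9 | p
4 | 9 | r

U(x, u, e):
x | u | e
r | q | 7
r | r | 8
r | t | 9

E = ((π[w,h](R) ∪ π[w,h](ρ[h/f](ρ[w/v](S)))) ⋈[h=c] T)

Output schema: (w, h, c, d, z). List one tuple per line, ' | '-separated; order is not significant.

Per-node cardinality:
  R → 5
  π[w,h](R) → 5
  S → 6
  ρ[w/v](S) → 6
  ρ[h/f](ρ[w/v](S)) → 6
  π[w,h](ρ[h/f](ρ[w/v](S))) → 6
  (π[w,h](R) ∪ π[w,h](ρ[h/f](ρ[w/v](S)))) → 11
  T → 4
  ((π[w,h](R) ∪ π[w,h](ρ[h/f](ρ[w/v](S)))) ⋈[h=c] T) → 2

== RESULT ==
w | h | c | d | z
p | 1 | 1 | 8 | s
p | 1 | 1 | 8 | s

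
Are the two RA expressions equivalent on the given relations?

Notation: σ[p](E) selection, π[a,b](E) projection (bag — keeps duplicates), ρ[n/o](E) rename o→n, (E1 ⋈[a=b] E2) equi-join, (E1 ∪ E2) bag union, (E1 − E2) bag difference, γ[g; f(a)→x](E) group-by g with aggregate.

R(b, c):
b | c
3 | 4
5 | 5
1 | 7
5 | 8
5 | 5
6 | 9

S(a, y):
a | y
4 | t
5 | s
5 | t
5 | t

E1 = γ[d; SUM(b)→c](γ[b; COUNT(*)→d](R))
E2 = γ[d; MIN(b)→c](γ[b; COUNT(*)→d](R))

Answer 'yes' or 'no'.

E1 subexpression sizes:
  R → 6
  γ[b; COUNT(*)→d](R) → 4
  γ[d; SUM(b)→c](γ[b; COUNT(*)→d](R)) → 2
E2 subexpression sizes:
  R → 6
  γ[b; COUNT(*)→d](R) → 4
  γ[d; MIN(b)→c](γ[b; COUNT(*)→d](R)) → 2

E1 result:
d | c
1 | 10
3 | 5
E2 result:
d | c
1 | 1
3 | 5
Witness: (1, 1) appears 0× in E1 but 1× in E2.

no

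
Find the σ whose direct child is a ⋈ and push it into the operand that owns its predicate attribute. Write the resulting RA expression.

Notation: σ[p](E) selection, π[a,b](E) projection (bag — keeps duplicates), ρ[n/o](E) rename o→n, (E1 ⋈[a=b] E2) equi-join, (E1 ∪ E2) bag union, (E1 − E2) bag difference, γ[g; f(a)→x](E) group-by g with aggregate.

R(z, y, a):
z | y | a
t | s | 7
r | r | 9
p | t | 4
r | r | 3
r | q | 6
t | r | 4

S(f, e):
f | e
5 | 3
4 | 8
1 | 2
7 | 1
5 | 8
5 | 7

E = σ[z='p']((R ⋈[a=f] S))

σ filters on z, owned by the left side.
E' = (σ[z='p'](R) ⋈[a=f] S)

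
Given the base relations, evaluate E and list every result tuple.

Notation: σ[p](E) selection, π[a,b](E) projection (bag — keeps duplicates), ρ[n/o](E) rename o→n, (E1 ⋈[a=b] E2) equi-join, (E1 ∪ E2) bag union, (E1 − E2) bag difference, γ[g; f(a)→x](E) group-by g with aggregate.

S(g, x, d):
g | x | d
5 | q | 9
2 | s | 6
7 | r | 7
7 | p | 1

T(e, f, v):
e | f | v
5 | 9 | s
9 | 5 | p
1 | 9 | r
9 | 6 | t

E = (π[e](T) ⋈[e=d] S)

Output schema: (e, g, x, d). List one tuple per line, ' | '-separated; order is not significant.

Stepwise |·|:
  T → 4
  π[e](T) → 4
  S → 4
  (π[e](T) ⋈[e=d] S) → 3

== RESULT ==
e | g | x | d
1 | 7 | p | 1
9 | 5 | q | 9
9 | 5 | q | 9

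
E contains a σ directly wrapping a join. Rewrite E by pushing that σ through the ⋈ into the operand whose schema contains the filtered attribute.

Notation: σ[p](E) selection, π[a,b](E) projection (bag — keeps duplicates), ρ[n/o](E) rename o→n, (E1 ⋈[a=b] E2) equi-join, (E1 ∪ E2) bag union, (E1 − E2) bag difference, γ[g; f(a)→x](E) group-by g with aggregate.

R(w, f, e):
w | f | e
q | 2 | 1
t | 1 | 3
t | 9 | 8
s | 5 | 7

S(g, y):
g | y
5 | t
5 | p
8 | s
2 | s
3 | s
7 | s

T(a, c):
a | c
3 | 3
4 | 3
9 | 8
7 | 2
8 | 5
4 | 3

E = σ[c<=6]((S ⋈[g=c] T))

σ filters on c, owned by the right side.
E' = (S ⋈[g=c] σ[c<=6](T))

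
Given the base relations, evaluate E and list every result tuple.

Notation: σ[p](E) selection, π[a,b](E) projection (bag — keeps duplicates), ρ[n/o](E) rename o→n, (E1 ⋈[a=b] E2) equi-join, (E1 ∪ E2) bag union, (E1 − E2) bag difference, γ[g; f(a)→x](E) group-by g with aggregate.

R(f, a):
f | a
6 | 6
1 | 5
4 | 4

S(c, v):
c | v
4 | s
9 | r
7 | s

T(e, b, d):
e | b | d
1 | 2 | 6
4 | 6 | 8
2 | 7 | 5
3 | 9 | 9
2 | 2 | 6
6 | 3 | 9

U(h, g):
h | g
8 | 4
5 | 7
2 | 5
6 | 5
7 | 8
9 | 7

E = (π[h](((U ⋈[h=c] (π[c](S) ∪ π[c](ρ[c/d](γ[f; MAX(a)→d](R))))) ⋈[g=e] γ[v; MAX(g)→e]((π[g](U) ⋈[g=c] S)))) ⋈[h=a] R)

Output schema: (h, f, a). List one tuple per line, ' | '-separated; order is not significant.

Stepwise |·|:
  U → 6
  S → 3
  π[c](S) → 3
  R → 3
  γ[f; MAX(a)→d](R) → 3
  ρ[c/d](γ[f; MAX(a)→d](R)) → 3
  π[c](ρ[c/d](γ[f; MAX(a)→d](R))) → 3
  (π[c](S) ∪ π[c](ρ[c/d](γ[f; MAX(a)→d](R)))) → 6
  (U ⋈[h=c] (π[c](S) ∪ π[c](ρ[c/d](γ[f; MAX(a)→d](R))))) → 4
  U → 6
  π[g](U) → 6
  S → 3
  (π[g](U) ⋈[g=c] S) → 3
  γ[v; MAX(g)→e]((π[g](U) ⋈[g=c] S)) → 1
  ((U ⋈[h=c] (π[c](S) ∪ π[c](ρ[c/d](γ[f; MAX(a)→d](R))))) ⋈[g=e] γ[v; MAX(g)→e]((π[g](U) ⋈[g=c] S))) → 2
  π[h](((U ⋈[h=c] (π[c](S) ∪ π[c](ρ[c/d](γ[f; MAX(a)→d](R))))) ⋈[g=e] γ[v; MAX(g)→e]((π[g](U) ⋈[g=c] S)))) → 2
  R → 3
  (π[h](((U ⋈[h=c] (π[c](S) ∪ π[c](ρ[c/d](γ[f; MAX(a)→d](R))))) ⋈[g=e] γ[v; MAX(g)→e]((π[g](U) ⋈[g=c] S)))) ⋈[h=a] R) → 1

== RESULT ==
h | f | a
5 | 1 | 5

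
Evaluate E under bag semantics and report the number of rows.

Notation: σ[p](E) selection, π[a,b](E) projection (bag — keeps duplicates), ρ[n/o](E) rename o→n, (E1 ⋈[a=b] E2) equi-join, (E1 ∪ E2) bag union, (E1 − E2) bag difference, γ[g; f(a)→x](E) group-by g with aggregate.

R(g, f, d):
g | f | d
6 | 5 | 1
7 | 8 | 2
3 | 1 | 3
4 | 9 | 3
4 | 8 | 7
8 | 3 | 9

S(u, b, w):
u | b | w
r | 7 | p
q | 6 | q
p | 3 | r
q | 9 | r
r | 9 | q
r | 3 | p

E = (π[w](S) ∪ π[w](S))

Per-node cardinality:
  S → 6
  π[w](S) → 6
  S → 6
  π[w](S) → 6
  (π[w](S) ∪ π[w](S)) → 12

|E| = 12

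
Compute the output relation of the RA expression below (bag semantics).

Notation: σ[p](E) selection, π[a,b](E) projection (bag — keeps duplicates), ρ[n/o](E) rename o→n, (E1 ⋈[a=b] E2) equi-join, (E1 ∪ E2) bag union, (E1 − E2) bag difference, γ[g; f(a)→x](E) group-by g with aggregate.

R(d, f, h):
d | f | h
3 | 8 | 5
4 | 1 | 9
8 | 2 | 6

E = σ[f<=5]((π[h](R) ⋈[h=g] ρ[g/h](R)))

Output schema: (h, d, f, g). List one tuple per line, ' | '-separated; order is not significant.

Stepwise |·|:
  R → 3
  π[h](R) → 3
  R → 3
  ρ[g/h](R) → 3
  (π[h](R) ⋈[h=g] ρ[g/h](R)) → 3
  σ[f<=5]((π[h](R) ⋈[h=g] ρ[g/h](R))) → 2

== RESULT ==
h | d | f | g
6 | 8 | 2 | 6
9 | 4 | 1 | 9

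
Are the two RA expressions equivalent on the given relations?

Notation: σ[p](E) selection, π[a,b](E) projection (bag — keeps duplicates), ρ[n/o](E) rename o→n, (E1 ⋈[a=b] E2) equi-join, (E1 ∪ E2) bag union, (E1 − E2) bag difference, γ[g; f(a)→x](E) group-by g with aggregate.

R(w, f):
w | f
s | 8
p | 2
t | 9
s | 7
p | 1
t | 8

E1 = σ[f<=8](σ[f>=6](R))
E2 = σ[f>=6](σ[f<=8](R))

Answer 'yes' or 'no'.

E1 subexpression sizes:
  R → 6
  σ[f>=6](R) → 4
  σ[f<=8](σ[f>=6](R)) → 3
E2 subexpression sizes:
  R → 6
  σ[f<=8](R) → 5
  σ[f>=6](σ[f<=8](R)) → 3

E1 and E2 produce the same multiset:
w | f
s | 7
s | 8
t | 8

yes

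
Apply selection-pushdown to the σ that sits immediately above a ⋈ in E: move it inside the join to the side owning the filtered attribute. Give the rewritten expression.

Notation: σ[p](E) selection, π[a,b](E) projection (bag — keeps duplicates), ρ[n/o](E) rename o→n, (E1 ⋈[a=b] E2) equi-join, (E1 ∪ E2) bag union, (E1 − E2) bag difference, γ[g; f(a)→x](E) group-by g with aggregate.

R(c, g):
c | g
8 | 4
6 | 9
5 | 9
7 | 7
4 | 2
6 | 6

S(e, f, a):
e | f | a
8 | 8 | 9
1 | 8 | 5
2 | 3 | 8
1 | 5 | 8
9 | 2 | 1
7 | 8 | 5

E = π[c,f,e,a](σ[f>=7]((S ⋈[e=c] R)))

σ filters on f, owned by the left side.
E' = π[c,f,e,a]((σ[f>=7](S) ⋈[e=c] R))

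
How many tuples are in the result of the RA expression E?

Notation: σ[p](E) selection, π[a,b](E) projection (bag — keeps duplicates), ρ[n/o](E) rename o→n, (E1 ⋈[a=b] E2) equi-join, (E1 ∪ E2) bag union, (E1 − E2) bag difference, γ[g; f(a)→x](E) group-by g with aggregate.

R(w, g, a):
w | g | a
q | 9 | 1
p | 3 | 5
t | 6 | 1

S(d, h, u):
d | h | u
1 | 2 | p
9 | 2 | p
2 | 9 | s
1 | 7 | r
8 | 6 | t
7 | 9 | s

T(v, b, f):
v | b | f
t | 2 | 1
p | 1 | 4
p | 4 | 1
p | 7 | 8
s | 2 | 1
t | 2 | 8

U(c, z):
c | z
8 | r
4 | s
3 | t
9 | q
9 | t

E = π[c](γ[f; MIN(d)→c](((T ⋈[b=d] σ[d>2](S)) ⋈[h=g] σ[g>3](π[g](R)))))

Per-node cardinality:
  T → 6
  S → 6
  σ[d>2](S) → 3
  (T ⋈[b=d] σ[d>2](S)) → 1
  R → 3
  π[g](R) → 3
  σ[g>3](π[g](R)) → 2
  ((T ⋈[b=d] σ[d>2](S)) ⋈[h=g] σ[g>3](π[g](R))) → 1
  γ[f; MIN(d)→c](((T ⋈[b=d] σ[d>2](S)) ⋈[h=g] σ[g>3](π[g](R)))) → 1
  π[c](γ[f; MIN(d)→c](((T ⋈[b=d] σ[d>2](S)) ⋈[h=g] σ[g>3](π[g](R))))) → 1

|E| = 1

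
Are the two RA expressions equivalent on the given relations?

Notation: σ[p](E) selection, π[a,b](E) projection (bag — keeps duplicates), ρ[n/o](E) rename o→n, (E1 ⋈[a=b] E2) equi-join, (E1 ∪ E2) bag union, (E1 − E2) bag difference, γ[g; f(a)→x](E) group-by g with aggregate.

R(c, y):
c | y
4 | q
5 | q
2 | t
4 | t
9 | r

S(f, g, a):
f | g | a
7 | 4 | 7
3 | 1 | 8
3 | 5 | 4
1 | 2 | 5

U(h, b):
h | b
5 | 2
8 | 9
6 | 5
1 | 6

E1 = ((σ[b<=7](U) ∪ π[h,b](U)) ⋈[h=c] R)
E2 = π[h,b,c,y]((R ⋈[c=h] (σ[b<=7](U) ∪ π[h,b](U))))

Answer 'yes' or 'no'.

E1 stepwise |·|:
  U → 4
  σ[b<=7](U) → 3
  U → 4
  π[h,b](U) → 4
  (σ[b<=7](U) ∪ π[h,b](U)) → 7
  R → 5
  ((σ[b<=7](U) ∪ π[h,b](U)) ⋈[h=c] R) → 2
E2 stepwise |·|:
  R → 5
  U → 4
  σ[b<=7](U) → 3
  U → 4
  π[h,b](U) → 4
  (σ[b<=7](U) ∪ π[h,b](U)) → 7
  (R ⋈[c=h] (σ[b<=7](U) ∪ π[h,b](U))) → 2
  π[h,b,c,y]((R ⋈[c=h] (σ[b<=7](U) ∪ π[h,b](U)))) → 2

E1 and E2 produce the same multiset:
h | b | c | y
5 | 2 | 5 | q
5 | 2 | 5 | q

yes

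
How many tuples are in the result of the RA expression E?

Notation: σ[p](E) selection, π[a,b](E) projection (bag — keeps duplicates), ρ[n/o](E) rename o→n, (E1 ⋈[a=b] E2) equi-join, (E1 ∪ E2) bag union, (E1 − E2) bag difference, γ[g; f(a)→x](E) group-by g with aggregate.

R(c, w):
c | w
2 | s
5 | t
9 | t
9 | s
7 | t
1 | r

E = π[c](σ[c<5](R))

Stepwise |·|:
  R → 6
  σ[c<5](R) → 2
  π[c](σ[c<5](R)) → 2

|E| = 2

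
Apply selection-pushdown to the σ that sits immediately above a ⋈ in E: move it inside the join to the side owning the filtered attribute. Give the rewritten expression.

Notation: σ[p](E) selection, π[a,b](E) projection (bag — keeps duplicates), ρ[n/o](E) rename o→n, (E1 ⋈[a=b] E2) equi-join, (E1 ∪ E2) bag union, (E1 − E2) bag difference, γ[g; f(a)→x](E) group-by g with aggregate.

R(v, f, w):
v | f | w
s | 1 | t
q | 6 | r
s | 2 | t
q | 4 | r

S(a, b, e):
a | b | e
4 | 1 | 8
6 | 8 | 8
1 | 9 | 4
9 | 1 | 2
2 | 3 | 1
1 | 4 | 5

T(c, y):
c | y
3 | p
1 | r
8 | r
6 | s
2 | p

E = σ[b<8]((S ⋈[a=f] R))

σ filters on b, owned by the left side.
E' = (σ[b<8](S) ⋈[a=f] R)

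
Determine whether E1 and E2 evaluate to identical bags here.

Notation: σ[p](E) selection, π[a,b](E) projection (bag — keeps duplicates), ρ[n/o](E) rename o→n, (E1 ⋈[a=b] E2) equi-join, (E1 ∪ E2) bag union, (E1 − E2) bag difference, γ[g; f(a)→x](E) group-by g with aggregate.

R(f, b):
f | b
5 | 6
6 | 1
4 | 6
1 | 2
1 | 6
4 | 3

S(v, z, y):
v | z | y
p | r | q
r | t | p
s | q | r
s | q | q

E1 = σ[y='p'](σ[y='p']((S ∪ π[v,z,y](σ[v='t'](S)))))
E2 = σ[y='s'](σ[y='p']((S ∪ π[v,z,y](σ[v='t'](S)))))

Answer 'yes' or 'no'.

E1 per-node cardinality:
  S → 4
  S → 4
  σ[v='t'](S) → 0
  π[v,z,y](σ[v='t'](S)) → 0
  (S ∪ π[v,z,y](σ[v='t'](S))) → 4
  σ[y='p']((S ∪ π[v,z,y](σ[v='t'](S)))) → 1
  σ[y='p'](σ[y='p']((S ∪ π[v,z,y](σ[v='t'](S))))) → 1
E2 per-node cardinality:
  S → 4
  S → 4
  σ[v='t'](S) → 0
  π[v,z,y](σ[v='t'](S)) → 0
  (S ∪ π[v,z,y](σ[v='t'](S))) → 4
  σ[y='p']((S ∪ π[v,z,y](σ[v='t'](S)))) → 1
  σ[y='s'](σ[y='p']((S ∪ π[v,z,y](σ[v='t'](S))))) → 0

E1 result:
v | z | y
r | t | p
E2 result:
v | z | y
(0 rows)
Witness: ('r', 't', 'p') appears 1× in E1 but 0× in E2.

no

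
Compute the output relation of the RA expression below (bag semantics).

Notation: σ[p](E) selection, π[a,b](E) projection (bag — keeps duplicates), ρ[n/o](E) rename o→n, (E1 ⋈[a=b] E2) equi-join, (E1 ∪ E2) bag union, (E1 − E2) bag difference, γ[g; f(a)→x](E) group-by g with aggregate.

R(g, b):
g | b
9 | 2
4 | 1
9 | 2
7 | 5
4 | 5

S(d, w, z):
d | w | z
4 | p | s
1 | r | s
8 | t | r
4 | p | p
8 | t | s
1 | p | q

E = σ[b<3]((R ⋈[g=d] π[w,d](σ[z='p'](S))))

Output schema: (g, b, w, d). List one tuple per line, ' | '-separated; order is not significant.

Stepwise |·|:
  R → 5
  S → 6
  σ[z='p'](S) → 1
  π[w,d](σ[z='p'](S)) → 1
  (R ⋈[g=d] π[w,d](σ[z='p'](S))) → 2
  σ[b<3]((R ⋈[g=d] π[w,d](σ[z='p'](S)))) → 1

== RESULT ==
g | b | w | d
4 | 1 | p | 4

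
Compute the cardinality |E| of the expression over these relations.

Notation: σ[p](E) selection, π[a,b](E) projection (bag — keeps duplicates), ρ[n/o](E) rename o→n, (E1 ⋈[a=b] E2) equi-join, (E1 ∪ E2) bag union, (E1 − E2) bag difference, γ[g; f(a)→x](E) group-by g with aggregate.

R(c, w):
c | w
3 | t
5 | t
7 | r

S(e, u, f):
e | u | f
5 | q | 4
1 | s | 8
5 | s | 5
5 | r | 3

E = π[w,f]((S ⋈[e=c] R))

Per-node cardinality:
  S → 4
  R → 3
  (S ⋈[e=c] R) → 3
  π[w,f]((S ⋈[e=c] R)) → 3

|E| = 3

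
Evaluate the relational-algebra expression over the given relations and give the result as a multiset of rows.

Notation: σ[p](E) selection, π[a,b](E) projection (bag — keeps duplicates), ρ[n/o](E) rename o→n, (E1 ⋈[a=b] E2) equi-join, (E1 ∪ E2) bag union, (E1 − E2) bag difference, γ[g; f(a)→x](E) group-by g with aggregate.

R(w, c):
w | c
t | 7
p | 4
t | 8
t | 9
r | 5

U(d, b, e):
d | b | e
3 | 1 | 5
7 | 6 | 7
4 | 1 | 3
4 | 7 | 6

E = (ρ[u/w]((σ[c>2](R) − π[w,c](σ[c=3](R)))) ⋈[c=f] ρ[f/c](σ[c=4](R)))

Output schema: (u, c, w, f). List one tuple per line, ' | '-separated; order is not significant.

Per-node cardinality:
  R → 5
  σ[c>2](R) → 5
  R → 5
  σ[c=3](R) → 0
  π[w,c](σ[c=3](R)) → 0
  (σ[c>2](R) − π[w,c](σ[c=3](R))) → 5
  ρ[u/w]((σ[c>2](R) − π[w,c](σ[c=3](R)))) → 5
  R → 5
  σ[c=4](R) → 1
  ρ[f/c](σ[c=4](R)) → 1
  (ρ[u/w]((σ[c>2](R) − π[w,c](σ[c=3](R)))) ⋈[c=f] ρ[f/c](σ[c=4](R))) → 1

== RESULT ==
u | c | w | f
p | 4 | p | 4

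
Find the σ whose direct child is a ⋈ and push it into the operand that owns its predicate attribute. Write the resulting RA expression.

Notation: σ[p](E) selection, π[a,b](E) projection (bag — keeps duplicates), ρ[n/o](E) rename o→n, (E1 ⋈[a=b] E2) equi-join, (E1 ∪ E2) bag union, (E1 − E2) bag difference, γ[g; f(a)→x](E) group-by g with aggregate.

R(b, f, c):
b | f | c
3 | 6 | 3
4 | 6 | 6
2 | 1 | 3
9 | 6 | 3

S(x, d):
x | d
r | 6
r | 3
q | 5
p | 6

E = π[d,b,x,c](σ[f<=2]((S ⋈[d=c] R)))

σ filters on f, owned by the right side.
E' = π[d,b,x,c]((S ⋈[d=c] σ[f<=2](R)))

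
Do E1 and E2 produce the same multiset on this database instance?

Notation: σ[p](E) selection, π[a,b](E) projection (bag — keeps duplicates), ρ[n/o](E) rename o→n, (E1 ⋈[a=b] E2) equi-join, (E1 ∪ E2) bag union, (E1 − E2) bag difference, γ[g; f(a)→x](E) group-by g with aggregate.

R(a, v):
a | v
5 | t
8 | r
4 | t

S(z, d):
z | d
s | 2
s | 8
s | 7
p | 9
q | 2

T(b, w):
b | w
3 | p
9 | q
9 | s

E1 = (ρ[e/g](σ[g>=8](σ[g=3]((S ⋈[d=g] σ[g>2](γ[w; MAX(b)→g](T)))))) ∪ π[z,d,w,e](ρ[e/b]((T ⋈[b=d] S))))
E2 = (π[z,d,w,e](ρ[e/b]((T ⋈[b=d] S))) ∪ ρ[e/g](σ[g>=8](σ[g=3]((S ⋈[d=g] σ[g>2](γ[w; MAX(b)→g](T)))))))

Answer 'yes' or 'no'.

E1 row counts bottom-up:
  S → 5
  T → 3
  γ[w; MAX(b)→g](T) → 3
  σ[g>2](γ[w; MAX(b)→g](T)) → 3
  (S ⋈[d=g] σ[g>2](γ[w; MAX(b)→g](T))) → 2
  σ[g=3]((S ⋈[d=g] σ[g>2](γ[w; MAX(b)→g](T)))) → 0
  σ[g>=8](σ[g=3]((S ⋈[d=g] σ[g>2](γ[w; MAX(b)→g](T))))) → 0
  ρ[e/g](σ[g>=8](σ[g=3]((S ⋈[d=g] σ[g>2](γ[w; MAX(b)→g](T)))))) → 0
  T → 3
  S → 5
  (T ⋈[b=d] S) → 2
  ρ[e/b]((T ⋈[b=d] S)) → 2
  π[z,d,w,e](ρ[e/b]((T ⋈[b=d] S))) → 2
  (ρ[e/g](σ[g>=8](σ[g=3]((S ⋈[d=g] σ[g>2](γ[w; MAX(b)→g](T)))))) ∪ π[z,d,w,e](ρ[e/b]((T ⋈[b=d] S)))) → 2
E2 row counts bottom-up:
  T → 3
  S → 5
  (T ⋈[b=d] S) → 2
  ρ[e/b]((T ⋈[b=d] S)) → 2
  π[z,d,w,e](ρ[e/b]((T ⋈[b=d] S))) → 2
  S → 5
  T → 3
  γ[w; MAX(b)→g](T) → 3
  σ[g>2](γ[w; MAX(b)→g](T)) → 3
  (S ⋈[d=g] σ[g>2](γ[w; MAX(b)→g](T))) → 2
  σ[g=3]((S ⋈[d=g] σ[g>2](γ[w; MAX(b)→g](T)))) → 0
  σ[g>=8](σ[g=3]((S ⋈[d=g] σ[g>2](γ[w; MAX(b)→g](T))))) → 0
  ρ[e/g](σ[g>=8](σ[g=3]((S ⋈[d=g] σ[g>2](γ[w; MAX(b)→g](T)))))) → 0
  (π[z,d,w,e](ρ[e/b]((T ⋈[b=d] S))) ∪ ρ[e/g](σ[g>=8](σ[g=3]((S ⋈[d=g] σ[g>2](γ[w; MAX(b)→g](T))))))) → 2

E1 and E2 produce the same multiset:
z | d | w | e
p | 9 | q | 9
p | 9 | s | 9

yes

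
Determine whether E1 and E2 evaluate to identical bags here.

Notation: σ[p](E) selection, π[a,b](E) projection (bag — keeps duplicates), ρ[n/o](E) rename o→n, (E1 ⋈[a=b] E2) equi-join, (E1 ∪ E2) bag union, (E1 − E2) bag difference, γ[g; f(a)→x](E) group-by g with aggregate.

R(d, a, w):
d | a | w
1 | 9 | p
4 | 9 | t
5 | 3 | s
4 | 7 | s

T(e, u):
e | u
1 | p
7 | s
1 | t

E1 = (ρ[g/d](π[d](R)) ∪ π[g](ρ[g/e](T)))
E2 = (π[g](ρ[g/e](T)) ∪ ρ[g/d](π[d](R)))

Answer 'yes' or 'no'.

E1 per-node cardinality:
  R → 4
  π[d](R) → 4
  ρ[g/d](π[d](R)) → 4
  T → 3
  ρ[g/e](T) → 3
  π[g](ρ[g/e](T)) → 3
  (ρ[g/d](π[d](R)) ∪ π[g](ρ[g/e](T))) → 7
E2 per-node cardinality:
  T → 3
  ρ[g/e](T) → 3
  π[g](ρ[g/e](T)) → 3
  R → 4
  π[d](R) → 4
  ρ[g/d](π[d](R)) → 4
  (π[g](ρ[g/e](T)) ∪ ρ[g/d](π[d](R))) → 7

E1 and E2 produce the same multiset:
g
1
1
1
4
4
5
7

yes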